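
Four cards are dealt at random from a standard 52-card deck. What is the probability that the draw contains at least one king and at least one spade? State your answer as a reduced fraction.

There are C(52,4) = 270725 possible draws.
By inclusion-exclusion on the complements, draws missing all kings or all spades: C(48,4) + C(39,4) − C(36,4) = 194580 + 82251 − 58905 = 217926.
So draws with at least one of each: 270725 − 217926 = 52799, probability 52799/270725.

52799/270725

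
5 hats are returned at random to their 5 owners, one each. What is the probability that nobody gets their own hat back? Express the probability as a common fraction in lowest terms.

There are 5! = 120 assignments.
By inclusion-exclusion, assignments with no fixed points: C(5,0)·5! − C(5,1)·4! + C(5,2)·3! − C(5,3)·2! + C(5,4)·1! − C(5,5)·0! = 44.
Probability = 44/120 = 11/30.

11/30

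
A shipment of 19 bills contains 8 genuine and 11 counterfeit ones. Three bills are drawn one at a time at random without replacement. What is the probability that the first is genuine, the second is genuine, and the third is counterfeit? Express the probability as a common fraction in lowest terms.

Multiply the conditional probabilities at each draw: 8/19 · 7/18 · 11/17 = 616/5814 = 308/2907.

308/2907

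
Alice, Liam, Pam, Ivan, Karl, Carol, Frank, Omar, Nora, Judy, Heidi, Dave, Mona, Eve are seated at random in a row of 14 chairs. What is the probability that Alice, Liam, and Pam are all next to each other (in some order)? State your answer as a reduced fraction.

3/91

There are 14! = 87178291200 arrangements.
Treat the three as one block: 12! placements × 3! orders within the block = 479001600·6 = 2874009600.
Probability = 2874009600/87178291200 = 3/91.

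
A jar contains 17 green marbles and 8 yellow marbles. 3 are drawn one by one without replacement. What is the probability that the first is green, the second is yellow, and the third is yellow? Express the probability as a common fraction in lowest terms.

119/1725

Multiply the conditional probabilities at each draw: 17/25 · 8/24 · 7/23 = 952/13800 = 119/1725.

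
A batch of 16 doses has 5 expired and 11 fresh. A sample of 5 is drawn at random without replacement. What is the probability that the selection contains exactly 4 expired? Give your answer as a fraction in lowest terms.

Total number of selections: C(16,5) = 4368.
Selections with exactly 4 expired: choose 4 of the 5 expired and 1 of the 11 fresh, C(5,4)·C(11,1) = 5·11 = 55.
Probability = 55/4368.

55/4368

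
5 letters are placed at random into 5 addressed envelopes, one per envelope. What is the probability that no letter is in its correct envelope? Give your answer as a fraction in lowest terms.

There are 5! = 120 assignments.
By inclusion-exclusion, assignments with no fixed points: C(5,0)·5! − C(5,1)·4! + C(5,2)·3! − C(5,3)·2! + C(5,4)·1! − C(5,5)·0! = 44.
Probability = 44/120 = 11/30.

11/30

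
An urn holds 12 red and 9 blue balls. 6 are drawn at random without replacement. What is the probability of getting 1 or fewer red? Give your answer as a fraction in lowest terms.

Total selections: C(21,6) = 54264.
Favorable selections (1 or fewer red): C(12,0)·C(9,6) + C(12,1)·C(9,5) = 84 + 1512 = 1596.
Probability = 1596/54264 = 1/34.

1/34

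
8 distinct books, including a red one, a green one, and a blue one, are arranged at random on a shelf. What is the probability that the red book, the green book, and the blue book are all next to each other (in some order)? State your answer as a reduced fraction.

There are 8! = 40320 arrangements.
Treat the three as one block: 6! placements × 3! orders within the block = 720·6 = 4320.
Probability = 4320/40320 = 3/28.

3/28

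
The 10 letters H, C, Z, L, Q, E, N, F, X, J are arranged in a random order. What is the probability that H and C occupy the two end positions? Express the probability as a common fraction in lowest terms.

There are 10! = 3628800 arrangements.
Place H and C at the ends in 2 ways, arrange the remaining 8 in 8! = 40320 ways: 2·40320 = 80640.
Probability = 80640/3628800 = 1/45.

1/45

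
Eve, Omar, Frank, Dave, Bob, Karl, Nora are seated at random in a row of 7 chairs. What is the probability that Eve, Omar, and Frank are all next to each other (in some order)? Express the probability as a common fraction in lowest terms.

There are 7! = 5040 arrangements.
Treat the three as one block: 5! placements × 3! orders within the block = 120·6 = 720.
Probability = 720/5040 = 1/7.

1/7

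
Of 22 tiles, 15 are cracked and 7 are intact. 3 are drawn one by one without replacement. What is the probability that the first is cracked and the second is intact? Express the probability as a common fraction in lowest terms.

5/22

Multiply the conditional probabilities at each draw: 15/22 · 7/21 = 105/462 = 5/22.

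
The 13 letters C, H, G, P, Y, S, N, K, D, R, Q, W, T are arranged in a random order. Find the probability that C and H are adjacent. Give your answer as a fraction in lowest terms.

There are 13! = 6227020800 arrangements.
Treat C and H as a block: 12! arrangements of the blocks × 2 orders within the block = 2·479001600 = 958003200.
Probability = 958003200/6227020800 = 2/13.

2/13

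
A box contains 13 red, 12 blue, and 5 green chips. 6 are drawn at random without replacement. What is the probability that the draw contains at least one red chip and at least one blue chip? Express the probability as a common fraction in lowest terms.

There are C(30,6) = 593775 possible draws.
By inclusion-exclusion on the complements, draws missing all red or all blue: C(17,6) + C(18,6) − C(5,6) = 12376 + 18564 − 0 = 30940.
So draws with at least one of each: 593775 − 30940 = 562835, probability 562835/593775 = 1237/1305.

1237/1305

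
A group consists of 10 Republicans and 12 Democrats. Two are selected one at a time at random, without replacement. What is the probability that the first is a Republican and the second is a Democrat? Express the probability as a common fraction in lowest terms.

20/77

Multiply the conditional probabilities at each draw: 10/22 · 12/21 = 120/462 = 20/77.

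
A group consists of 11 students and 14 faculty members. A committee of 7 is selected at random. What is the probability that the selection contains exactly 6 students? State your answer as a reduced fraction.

147/10925

Total number of selections: C(25,7) = 480700.
Selections with exactly 6 students: choose 6 of the 11 students and 1 of the 14 faculty members, C(11,6)·C(14,1) = 462·14 = 6468.
Probability = 6468/480700 = 147/10925.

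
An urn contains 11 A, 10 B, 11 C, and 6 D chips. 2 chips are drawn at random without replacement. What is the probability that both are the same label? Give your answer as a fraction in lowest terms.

There are C(38,2) = 703 ways to draw 2 chips.
All same label: C(11,2) + C(10,2) + C(11,2) + C(6,2) = 55 + 45 + 55 + 15 = 170.
Probability = 170/703.

170/703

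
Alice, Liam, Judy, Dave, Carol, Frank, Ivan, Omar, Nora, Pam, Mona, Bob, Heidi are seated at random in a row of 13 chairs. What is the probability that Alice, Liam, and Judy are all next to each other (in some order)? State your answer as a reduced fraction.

1/26

There are 13! = 6227020800 arrangements.
Treat the three as one block: 11! placements × 3! orders within the block = 39916800·6 = 239500800.
Probability = 239500800/6227020800 = 1/26.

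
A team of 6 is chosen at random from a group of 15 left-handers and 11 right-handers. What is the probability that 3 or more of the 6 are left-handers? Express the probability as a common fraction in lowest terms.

94/115

Total selections: C(26,6) = 230230.
Favorable selections (3 or more left-handers): C(15,3)·C(11,3) + C(15,4)·C(11,2) + C(15,5)·C(11,1) + C(15,6)·C(11,0) = 75075 + 75075 + 33033 + 5005 = 188188.
Probability = 188188/230230 = 94/115.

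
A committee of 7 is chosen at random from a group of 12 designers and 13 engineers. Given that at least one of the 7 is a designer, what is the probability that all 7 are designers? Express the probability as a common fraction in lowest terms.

Work in counts. Selections with at least one designer: C(25,7) − C(13,7) = 480700 − 1716 = 478984.
Of those, selections where all 7 are designers: C(12,7) = 792.
Conditional probability = 792/478984 = 9/5443.

9/5443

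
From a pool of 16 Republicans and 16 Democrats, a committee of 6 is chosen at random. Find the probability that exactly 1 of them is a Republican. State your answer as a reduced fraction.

There are C(32,6) = 906192 ways to choose 6 from 32.
Selections with exactly 1 Republican: choose 1 of the 16 Republicans and 5 of the 16 Democrats, C(16,1)·C(16,5) = 16·4368 = 69888.
Probability = 69888/906192 = 208/2697.

208/2697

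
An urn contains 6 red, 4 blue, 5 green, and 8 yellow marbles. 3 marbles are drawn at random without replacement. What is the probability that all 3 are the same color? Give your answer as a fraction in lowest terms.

90/1771

There are C(23,3) = 1771 ways to draw 3 marbles.
All same color: C(6,3) + C(4,3) + C(5,3) + C(8,3) = 20 + 4 + 10 + 56 = 90.
Probability = 90/1771.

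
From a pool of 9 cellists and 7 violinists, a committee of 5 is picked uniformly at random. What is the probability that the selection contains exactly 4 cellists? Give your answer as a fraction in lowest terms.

21/104

Total number of selections: C(16,5) = 4368.
Selections with exactly 4 cellists: choose 4 of the 9 cellists and 1 of the 7 violinists, C(9,4)·C(7,1) = 126·7 = 882.
Probability = 882/4368 = 21/104.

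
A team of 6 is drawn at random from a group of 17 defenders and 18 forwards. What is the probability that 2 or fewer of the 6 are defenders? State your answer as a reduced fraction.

1707/4774

There are C(35,6) = 1623160 ways to choose the 6.
Favorable selections (2 or fewer defenders): C(17,0)·C(18,6) + C(17,1)·C(18,5) + C(17,2)·C(18,4) = 18564 + 145656 + 416160 = 580380.
Probability = 580380/1623160 = 1707/4774.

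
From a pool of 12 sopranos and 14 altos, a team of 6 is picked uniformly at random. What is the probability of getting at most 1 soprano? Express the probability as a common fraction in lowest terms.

27/230

There are C(26,6) = 230230 ways to choose the 6.
Favorable selections (at most 1 soprano): C(12,0)·C(14,6) + C(12,1)·C(14,5) = 3003 + 24024 = 27027.
Probability = 27027/230230 = 27/230.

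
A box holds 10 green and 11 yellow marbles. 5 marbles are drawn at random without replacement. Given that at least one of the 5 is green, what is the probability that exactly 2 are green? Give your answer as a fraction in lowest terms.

2475/6629

Work in counts. Selections with at least one green: C(21,5) − C(11,5) = 20349 − 462 = 19887.
Of those, selections where exactly 2 are green: C(10,2)·C(11,3) = 45·165 = 7425.
Conditional probability = 7425/19887 = 2475/6629.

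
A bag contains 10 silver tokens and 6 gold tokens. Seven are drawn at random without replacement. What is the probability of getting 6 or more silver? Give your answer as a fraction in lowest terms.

69/572

There are C(16,7) = 11440 ways to choose the 7.
Favorable selections (6 or more silver): C(10,6)·C(6,1) + C(10,7)·C(6,0) = 1260 + 120 = 1380.
Probability = 1380/11440 = 69/572.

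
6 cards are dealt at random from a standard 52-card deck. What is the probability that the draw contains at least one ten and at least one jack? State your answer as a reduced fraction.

There are C(52,6) = 20358520 possible draws.
By inclusion-exclusion on the complements, draws missing all tens or all jacks: C(48,6) + C(48,6) − C(44,6) = 12271512 + 12271512 − 7059052 = 17483972.
So draws with at least one of each: 20358520 − 17483972 = 2874548, probability 2874548/20358520 = 718637/5089630.

718637/5089630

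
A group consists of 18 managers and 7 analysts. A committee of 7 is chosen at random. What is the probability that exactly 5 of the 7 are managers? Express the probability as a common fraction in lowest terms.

44982/120175

There are C(25,7) = 480700 ways to choose 7 from 25.
Selections with exactly 5 managers: choose 5 of the 18 managers and 2 of the 7 analysts, C(18,5)·C(7,2) = 8568·21 = 179928.
Probability = 179928/480700 = 44982/120175.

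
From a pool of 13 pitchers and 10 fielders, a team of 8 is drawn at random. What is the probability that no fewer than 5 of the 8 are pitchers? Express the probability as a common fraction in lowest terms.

7579/14858

Total selections: C(23,8) = 490314.
Favorable selections (no fewer than 5 pitchers): C(13,5)·C(10,3) + C(13,6)·C(10,2) + C(13,7)·C(10,1) + C(13,8)·C(10,0) = 154440 + 77220 + 17160 + 1287 = 250107.
Probability = 250107/490314 = 7579/14858.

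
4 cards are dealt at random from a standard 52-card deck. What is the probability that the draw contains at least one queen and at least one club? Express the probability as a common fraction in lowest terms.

There are C(52,4) = 270725 possible draws.
By inclusion-exclusion on the complements, draws missing all queens or all clubs: C(48,4) + C(39,4) − C(36,4) = 194580 + 82251 − 58905 = 217926.
So draws with at least one of each: 270725 − 217926 = 52799, probability 52799/270725.

52799/270725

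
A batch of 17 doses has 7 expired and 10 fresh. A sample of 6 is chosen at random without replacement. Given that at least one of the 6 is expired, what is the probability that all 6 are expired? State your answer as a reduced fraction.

1/1738

Work in counts. Selections with at least one expired: C(17,6) − C(10,6) = 12376 − 210 = 12166.
Of those, selections where all 6 are expired: C(7,6) = 7.
Conditional probability = 7/12166 = 1/1738.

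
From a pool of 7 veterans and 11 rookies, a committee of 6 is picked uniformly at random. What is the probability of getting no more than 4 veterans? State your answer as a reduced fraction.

77/78

Total selections: C(18,6) = 18564.
Favorable selections (no more than 4 veterans): C(7,0)·C(11,6) + C(7,1)·C(11,5) + C(7,2)·C(11,4) + C(7,3)·C(11,3) + C(7,4)·C(11,2) = 462 + 3234 + 6930 + 5775 + 1925 = 18326.
Probability = 18326/18564 = 77/78.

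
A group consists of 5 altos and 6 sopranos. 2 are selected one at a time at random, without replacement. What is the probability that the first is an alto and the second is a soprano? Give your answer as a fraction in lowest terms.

Multiply the conditional probabilities at each draw: 5/11 · 6/10 = 30/110 = 3/11.

3/11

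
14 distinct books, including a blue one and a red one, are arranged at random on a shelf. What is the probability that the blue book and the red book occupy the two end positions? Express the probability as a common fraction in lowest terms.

There are 14! = 87178291200 arrangements.
Place the blue book and the red book at the ends in 2 ways, arrange the remaining 12 in 12! = 479001600 ways: 2·479001600 = 958003200.
Probability = 958003200/87178291200 = 1/91.

1/91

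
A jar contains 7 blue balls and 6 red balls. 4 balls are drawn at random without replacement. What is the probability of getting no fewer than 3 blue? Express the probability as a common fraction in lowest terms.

There are C(13,4) = 715 ways to choose the 4.
Favorable selections (no fewer than 3 blue): C(7,3)·C(6,1) + C(7,4)·C(6,0) = 210 + 35 = 245.
Probability = 245/715 = 49/143.

49/143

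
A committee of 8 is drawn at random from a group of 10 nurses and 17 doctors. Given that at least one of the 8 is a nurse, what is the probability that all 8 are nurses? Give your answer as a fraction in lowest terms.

9/439153

Work in counts. Selections with at least one nurse: C(27,8) − C(17,8) = 2220075 − 24310 = 2195765.
Of those, selections where all 8 are nurses: C(10,8) = 45.
Conditional probability = 45/2195765 = 9/439153.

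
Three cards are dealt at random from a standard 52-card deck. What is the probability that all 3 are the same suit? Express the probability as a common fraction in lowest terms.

There are C(52,3) = 22100 possible 3-card hands.
Hands of one suit: 4 suits × C(13,3) = 4·286 = 1144.
Probability = 1144/22100 = 22/425.

22/425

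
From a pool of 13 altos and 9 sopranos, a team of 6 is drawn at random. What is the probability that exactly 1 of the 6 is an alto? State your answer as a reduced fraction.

78/3553

There are C(22,6) = 74613 ways to choose 6 from 22.
Selections with exactly 1 alto: choose 1 of the 13 altos and 5 of the 9 sopranos, C(13,1)·C(9,5) = 13·126 = 1638.
Probability = 1638/74613 = 78/3553.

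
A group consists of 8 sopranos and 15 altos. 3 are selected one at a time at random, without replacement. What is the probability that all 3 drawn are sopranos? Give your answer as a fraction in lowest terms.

Multiply the conditional probabilities at each draw: 8/23 · 7/22 · 6/21 = 336/10626 = 8/253.

8/253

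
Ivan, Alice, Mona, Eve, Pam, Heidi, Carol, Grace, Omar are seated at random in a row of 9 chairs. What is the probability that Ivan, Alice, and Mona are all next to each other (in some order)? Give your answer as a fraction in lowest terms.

There are 9! = 362880 arrangements.
Treat the three as one block: 7! placements × 3! orders within the block = 5040·6 = 30240.
Probability = 30240/362880 = 1/12.

1/12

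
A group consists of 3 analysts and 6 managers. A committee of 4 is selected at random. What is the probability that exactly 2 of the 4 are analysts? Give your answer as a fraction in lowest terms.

5/14

There are C(9,4) = 126 ways to choose 4 from 9.
Selections with exactly 2 analysts: choose 2 of the 3 analysts and 2 of the 6 managers, C(3,2)·C(6,2) = 3·15 = 45.
Probability = 45/126 = 5/14.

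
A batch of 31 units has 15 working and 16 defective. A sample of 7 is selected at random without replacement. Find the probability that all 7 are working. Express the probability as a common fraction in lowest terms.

11/4495

There are C(31,7) = 2629575 possible selections.
Selections with all working: C(15,7) = 6435.
Probability = 6435/2629575 = 11/4495.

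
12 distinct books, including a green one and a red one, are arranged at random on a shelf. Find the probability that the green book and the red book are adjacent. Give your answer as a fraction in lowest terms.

There are 12! = 479001600 arrangements.
Treat the green book and the red book as a block: 11! arrangements of the blocks × 2 orders within the block = 2·39916800 = 79833600.
Probability = 79833600/479001600 = 1/6.

1/6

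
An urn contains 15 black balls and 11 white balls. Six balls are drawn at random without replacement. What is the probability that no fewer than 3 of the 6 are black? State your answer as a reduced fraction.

Total selections: C(26,6) = 230230.
Favorable selections (no fewer than 3 black): C(15,3)·C(11,3) + C(15,4)·C(11,2) + C(15,5)·C(11,1) + C(15,6)·C(11,0) = 75075 + 75075 + 33033 + 5005 = 188188.
Probability = 188188/230230 = 94/115.

94/115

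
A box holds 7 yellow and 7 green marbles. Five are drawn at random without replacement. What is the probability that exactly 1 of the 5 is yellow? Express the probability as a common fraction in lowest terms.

Total number of selections: C(14,5) = 2002.
Selections with exactly 1 yellow: choose 1 of the 7 yellow and 4 of the 7 green, C(7,1)·C(7,4) = 7·35 = 245.
Probability = 245/2002 = 35/286.

35/286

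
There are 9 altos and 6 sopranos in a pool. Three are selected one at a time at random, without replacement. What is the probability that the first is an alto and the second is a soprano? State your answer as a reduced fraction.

Multiply the conditional probabilities at each draw: 9/15 · 6/14 = 54/210 = 9/35.

9/35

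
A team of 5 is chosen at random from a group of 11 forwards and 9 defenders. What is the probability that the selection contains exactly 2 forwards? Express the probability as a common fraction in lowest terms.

There are C(20,5) = 15504 ways to choose 5 from 20.
Selections with exactly 2 forwards: choose 2 of the 11 forwards and 3 of the 9 defenders, C(11,2)·C(9,3) = 55·84 = 4620.
Probability = 4620/15504 = 385/1292.

385/1292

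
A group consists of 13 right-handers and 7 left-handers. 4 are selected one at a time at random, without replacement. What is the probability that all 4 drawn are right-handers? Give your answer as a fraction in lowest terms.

Multiply the conditional probabilities at each draw: 13/20 · 12/19 · 11/18 · 10/17 = 17160/116280 = 143/969.

143/969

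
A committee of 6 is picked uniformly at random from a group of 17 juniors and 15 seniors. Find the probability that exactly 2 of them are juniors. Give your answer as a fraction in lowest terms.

Total number of selections: C(32,6) = 906192.
Selections with exactly 2 juniors: choose 2 of the 17 juniors and 4 of the 15 seniors, C(17,2)·C(15,4) = 136·1365 = 185640.
Probability = 185640/906192 = 1105/5394.

1105/5394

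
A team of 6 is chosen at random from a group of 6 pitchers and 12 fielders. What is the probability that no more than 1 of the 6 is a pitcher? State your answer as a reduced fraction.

Total selections: C(18,6) = 18564.
Favorable selections (no more than 1 pitcher): C(6,0)·C(12,6) + C(6,1)·C(12,5) = 924 + 4752 = 5676.
Probability = 5676/18564 = 473/1547.

473/1547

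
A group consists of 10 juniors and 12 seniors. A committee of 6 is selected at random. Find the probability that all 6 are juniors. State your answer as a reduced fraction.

10/3553

There are C(22,6) = 74613 possible selections.
Selections with all juniors: C(10,6) = 210.
Probability = 210/74613 = 10/3553.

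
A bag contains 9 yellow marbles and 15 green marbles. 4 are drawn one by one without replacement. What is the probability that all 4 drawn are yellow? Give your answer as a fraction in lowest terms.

Multiply the conditional probabilities at each draw: 9/24 · 8/23 · 7/22 · 6/21 = 3024/255024 = 3/253.

3/253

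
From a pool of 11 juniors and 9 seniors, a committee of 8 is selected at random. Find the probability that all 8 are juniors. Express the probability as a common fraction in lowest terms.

11/8398

There are C(20,8) = 125970 possible selections.
Selections with all juniors: C(11,8) = 165.
Probability = 165/125970 = 11/8398.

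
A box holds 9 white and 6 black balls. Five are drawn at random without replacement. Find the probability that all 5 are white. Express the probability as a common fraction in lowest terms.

6/143

There are C(15,5) = 3003 possible selections.
Selections with all white: C(9,5) = 126.
Probability = 126/3003 = 6/143.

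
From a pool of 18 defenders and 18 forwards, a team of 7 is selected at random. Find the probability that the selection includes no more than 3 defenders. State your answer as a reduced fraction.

1/2

Total selections: C(36,7) = 8347680.
Favorable selections (no more than 3 defenders): C(18,0)·C(18,7) + C(18,1)·C(18,6) + C(18,2)·C(18,5) + C(18,3)·C(18,4) = 31824 + 334152 + 1310904 + 2496960 = 4173840.
Probability = 4173840/8347680 = 1/2.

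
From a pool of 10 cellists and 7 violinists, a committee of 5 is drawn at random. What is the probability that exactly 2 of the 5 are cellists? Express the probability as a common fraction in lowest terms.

225/884

There are C(17,5) = 6188 ways to choose 5 from 17.
Selections with exactly 2 cellists: choose 2 of the 10 cellists and 3 of the 7 violinists, C(10,2)·C(7,3) = 45·35 = 1575.
Probability = 1575/6188 = 225/884.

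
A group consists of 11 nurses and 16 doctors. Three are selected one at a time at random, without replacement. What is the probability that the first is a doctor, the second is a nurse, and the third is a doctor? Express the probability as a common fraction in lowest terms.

88/585

Multiply the conditional probabilities at each draw: 16/27 · 11/26 · 15/25 = 2640/17550 = 88/585.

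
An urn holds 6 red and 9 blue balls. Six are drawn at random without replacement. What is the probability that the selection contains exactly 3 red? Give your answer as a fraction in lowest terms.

48/143

Total number of selections: C(15,6) = 5005.
Selections with exactly 3 red: choose 3 of the 6 red and 3 of the 9 blue, C(6,3)·C(9,3) = 20·84 = 1680.
Probability = 1680/5005 = 48/143.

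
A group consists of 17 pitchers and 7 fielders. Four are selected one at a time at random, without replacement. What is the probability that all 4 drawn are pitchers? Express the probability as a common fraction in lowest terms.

170/759

Multiply the conditional probabilities at each draw: 17/24 · 16/23 · 15/22 · 14/21 = 57120/255024 = 170/759.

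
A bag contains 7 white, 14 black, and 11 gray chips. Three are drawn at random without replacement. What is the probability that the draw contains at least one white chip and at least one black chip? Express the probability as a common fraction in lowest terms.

There are C(32,3) = 4960 possible draws.
By inclusion-exclusion on the complements, draws missing all white or all black: C(25,3) + C(18,3) − C(11,3) = 2300 + 816 − 165 = 2951.
So draws with at least one of each: 4960 − 2951 = 2009, probability 2009/4960.

2009/4960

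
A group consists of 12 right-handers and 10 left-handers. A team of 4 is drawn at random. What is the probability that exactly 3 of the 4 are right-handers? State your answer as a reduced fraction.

40/133

Total number of selections: C(22,4) = 7315.
Selections with exactly 3 right-handers: choose 3 of the 12 right-handers and 1 of the 10 left-handers, C(12,3)·C(10,1) = 220·10 = 2200.
Probability = 2200/7315 = 40/133.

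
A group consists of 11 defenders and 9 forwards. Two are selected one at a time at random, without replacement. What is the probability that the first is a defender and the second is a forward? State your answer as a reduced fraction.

99/380

Multiply the conditional probabilities at each draw: 11/20 · 9/19 = 99/380.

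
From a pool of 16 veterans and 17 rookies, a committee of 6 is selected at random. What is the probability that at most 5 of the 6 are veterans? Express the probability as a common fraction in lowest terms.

There are C(33,6) = 1107568 ways to choose the 6.
The complement is exactly 6 veterans: C(16,6)·C(17,0) = 8008.
Probability = 1 − 8008/1107568 = 1099560/1107568 = 1785/1798.

1785/1798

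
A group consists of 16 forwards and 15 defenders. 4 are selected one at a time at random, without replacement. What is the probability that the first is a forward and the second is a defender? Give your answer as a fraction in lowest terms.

Multiply the conditional probabilities at each draw: 16/31 · 15/30 = 240/930 = 8/31.

8/31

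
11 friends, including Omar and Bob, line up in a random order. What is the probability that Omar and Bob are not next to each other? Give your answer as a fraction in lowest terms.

There are 11! = 39916800 arrangements.
Arrangements with Omar and Bob adjacent: 2·10! = 7257600.
So not adjacent: 39916800 − 7257600 = 32659200, probability 32659200/39916800 = 9/11.

9/11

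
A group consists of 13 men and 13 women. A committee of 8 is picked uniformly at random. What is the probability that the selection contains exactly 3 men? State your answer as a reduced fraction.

Total number of selections: C(26,8) = 1562275.
Selections with exactly 3 men: choose 3 of the 13 men and 5 of the 13 women, C(13,3)·C(13,5) = 286·1287 = 368082.
Probability = 368082/1562275 = 2574/10925.

2574/10925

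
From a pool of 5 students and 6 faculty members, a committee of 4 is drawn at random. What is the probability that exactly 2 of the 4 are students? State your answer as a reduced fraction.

5/11

Total number of selections: C(11,4) = 330.
Selections with exactly 2 students: choose 2 of the 5 students and 2 of the 6 faculty members, C(5,2)·C(6,2) = 10·15 = 150.
Probability = 150/330 = 5/11.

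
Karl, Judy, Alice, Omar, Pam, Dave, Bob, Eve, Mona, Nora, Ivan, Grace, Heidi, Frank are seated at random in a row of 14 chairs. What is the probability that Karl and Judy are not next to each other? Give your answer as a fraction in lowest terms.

6/7

There are 14! = 87178291200 arrangements.
Arrangements with Karl and Judy adjacent: 2·13! = 12454041600.
So not adjacent: 87178291200 − 12454041600 = 74724249600, probability 74724249600/87178291200 = 6/7.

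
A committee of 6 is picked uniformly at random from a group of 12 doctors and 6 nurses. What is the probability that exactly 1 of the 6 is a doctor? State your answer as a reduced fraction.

There are C(18,6) = 18564 ways to choose 6 from 18.
Selections with exactly 1 doctor: choose 1 of the 12 doctors and 5 of the 6 nurses, C(12,1)·C(6,5) = 12·6 = 72.
Probability = 72/18564 = 6/1547.

6/1547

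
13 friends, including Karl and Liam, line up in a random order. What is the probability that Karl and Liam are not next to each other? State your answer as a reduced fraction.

There are 13! = 6227020800 arrangements.
Arrangements with Karl and Liam adjacent: 2·12! = 958003200.
So not adjacent: 6227020800 − 958003200 = 5269017600, probability 5269017600/6227020800 = 11/13.

11/13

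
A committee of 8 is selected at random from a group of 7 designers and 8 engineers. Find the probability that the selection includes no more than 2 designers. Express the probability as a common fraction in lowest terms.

Total selections: C(15,8) = 6435.
Favorable selections (no more than 2 designers): C(7,0)·C(8,8) + C(7,1)·C(8,7) + C(7,2)·C(8,6) = 1 + 56 + 588 = 645.
Probability = 645/6435 = 43/429.

43/429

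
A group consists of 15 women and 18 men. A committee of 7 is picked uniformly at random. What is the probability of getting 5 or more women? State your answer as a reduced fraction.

Total selections: C(33,7) = 4272048.
Favorable selections (5 or more women): C(15,5)·C(18,2) + C(15,6)·C(18,1) + C(15,7)·C(18,0) = 459459 + 90090 + 6435 = 555984.
Probability = 555984/4272048 = 117/899.

117/899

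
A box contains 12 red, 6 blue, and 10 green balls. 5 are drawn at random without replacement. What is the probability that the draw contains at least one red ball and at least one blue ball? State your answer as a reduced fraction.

323/468

There are C(28,5) = 98280 possible draws.
By inclusion-exclusion on the complements, draws missing all red or all blue: C(16,5) + C(22,5) − C(10,5) = 4368 + 26334 − 252 = 30450.
So draws with at least one of each: 98280 − 30450 = 67830, probability 67830/98280 = 323/468.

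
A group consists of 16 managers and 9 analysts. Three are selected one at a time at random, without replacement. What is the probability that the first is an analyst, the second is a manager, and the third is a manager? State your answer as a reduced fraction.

Multiply the conditional probabilities at each draw: 9/25 · 16/24 · 15/23 = 2160/13800 = 18/115.

18/115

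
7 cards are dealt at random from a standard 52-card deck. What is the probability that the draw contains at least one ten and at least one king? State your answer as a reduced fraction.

There are C(52,7) = 133784560 possible draws.
By inclusion-exclusion on the complements, draws missing all tens or all kings: C(48,7) + C(48,7) − C(44,7) = 73629072 + 73629072 − 38320568 = 108937576.
So draws with at least one of each: 133784560 − 108937576 = 24846984, probability 24846984/133784560 = 3105873/16723070.

3105873/16723070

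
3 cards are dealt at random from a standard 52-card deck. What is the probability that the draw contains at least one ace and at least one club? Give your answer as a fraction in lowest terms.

33/260

There are C(52,3) = 22100 possible draws.
By inclusion-exclusion on the complements, draws missing all aces or all clubs: C(48,3) + C(39,3) − C(36,3) = 17296 + 9139 − 7140 = 19295.
So draws with at least one of each: 22100 − 19295 = 2805, probability 2805/22100 = 33/260.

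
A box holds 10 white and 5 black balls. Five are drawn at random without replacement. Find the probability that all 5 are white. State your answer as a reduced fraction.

12/143

There are C(15,5) = 3003 possible selections.
Selections with all white: C(10,5) = 252.
Probability = 252/3003 = 12/143.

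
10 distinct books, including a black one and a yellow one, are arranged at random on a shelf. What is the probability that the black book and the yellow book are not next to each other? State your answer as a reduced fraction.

4/5

There are 10! = 3628800 arrangements.
Arrangements with the black book and the yellow book adjacent: 2·9! = 725760.
So not adjacent: 3628800 − 725760 = 2903040, probability 2903040/3628800 = 4/5.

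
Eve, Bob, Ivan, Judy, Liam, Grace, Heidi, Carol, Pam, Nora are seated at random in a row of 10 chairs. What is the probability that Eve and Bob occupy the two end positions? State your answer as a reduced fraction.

1/45

There are 10! = 3628800 arrangements.
Place Eve and Bob at the ends in 2 ways, arrange the remaining 8 in 8! = 40320 ways: 2·40320 = 80640.
Probability = 80640/3628800 = 1/45.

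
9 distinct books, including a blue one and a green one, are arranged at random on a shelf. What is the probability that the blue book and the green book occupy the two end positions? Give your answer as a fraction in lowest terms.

1/36

There are 9! = 362880 arrangements.
Place the blue book and the green book at the ends in 2 ways, arrange the remaining 7 in 7! = 5040 ways: 2·5040 = 10080.
Probability = 10080/362880 = 1/36.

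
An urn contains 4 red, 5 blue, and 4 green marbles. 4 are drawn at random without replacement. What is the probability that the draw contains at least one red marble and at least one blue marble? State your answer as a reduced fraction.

8/11

There are C(13,4) = 715 possible draws.
By inclusion-exclusion on the complements, draws missing all red or all blue: C(9,4) + C(8,4) − C(4,4) = 126 + 70 − 1 = 195.
So draws with at least one of each: 715 − 195 = 520, probability 520/715 = 8/11.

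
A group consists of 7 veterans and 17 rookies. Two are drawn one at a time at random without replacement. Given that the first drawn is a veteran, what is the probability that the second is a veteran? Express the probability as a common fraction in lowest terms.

6/23

After removing one veteran, 23 remain: 6 veterans and 17 rookies.
So the probability the next is a veteran is 6/23.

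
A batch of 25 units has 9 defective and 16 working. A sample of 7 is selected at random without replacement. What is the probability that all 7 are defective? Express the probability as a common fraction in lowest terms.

9/120175

There are C(25,7) = 480700 possible selections.
Selections with all defective: C(9,7) = 36.
Probability = 36/480700 = 9/120175.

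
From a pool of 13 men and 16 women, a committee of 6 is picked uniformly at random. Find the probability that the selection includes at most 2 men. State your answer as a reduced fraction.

568/1305

Total selections: C(29,6) = 475020.
Favorable selections (at most 2 men): C(13,0)·C(16,6) + C(13,1)·C(16,5) + C(13,2)·C(16,4) = 8008 + 56784 + 141960 = 206752.
Probability = 206752/475020 = 568/1305.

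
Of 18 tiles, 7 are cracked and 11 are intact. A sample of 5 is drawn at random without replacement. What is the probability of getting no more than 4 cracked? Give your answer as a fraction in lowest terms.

Total selections: C(18,5) = 8568.
The complement is exactly 5 cracked: C(7,5)·C(11,0) = 21.
Probability = 1 − 21/8568 = 8547/8568 = 407/408.

407/408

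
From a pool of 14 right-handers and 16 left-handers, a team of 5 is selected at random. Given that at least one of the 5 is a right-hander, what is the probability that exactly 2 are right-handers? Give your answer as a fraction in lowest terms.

280/759

Work in counts. Selections with at least one right-hander: C(30,5) − C(16,5) = 142506 − 4368 = 138138.
Of those, selections where exactly 2 are right-handers: C(14,2)·C(16,3) = 91·560 = 50960.
Conditional probability = 50960/138138 = 280/759.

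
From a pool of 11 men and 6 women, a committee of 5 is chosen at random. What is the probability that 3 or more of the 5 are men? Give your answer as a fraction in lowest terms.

Total selections: C(17,5) = 6188.
Favorable selections (3 or more men): C(11,3)·C(6,2) + C(11,4)·C(6,1) + C(11,5)·C(6,0) = 2475 + 1980 + 462 = 4917.
Probability = 4917/6188.

4917/6188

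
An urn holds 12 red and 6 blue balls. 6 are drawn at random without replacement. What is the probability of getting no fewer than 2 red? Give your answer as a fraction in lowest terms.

18491/18564

Total selections: C(18,6) = 18564.
Count the complement (fewer than 2 red): C(12,0)·C(6,6) + C(12,1)·C(6,5) = 1 + 72 = 73.
Probability = 1 − 73/18564 = 18491/18564.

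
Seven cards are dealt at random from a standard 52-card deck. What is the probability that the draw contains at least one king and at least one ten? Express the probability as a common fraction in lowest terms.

There are C(52,7) = 133784560 possible draws.
By inclusion-exclusion on the complements, draws missing all kings or all tens: C(48,7) + C(48,7) − C(44,7) = 73629072 + 73629072 − 38320568 = 108937576.
So draws with at least one of each: 133784560 − 108937576 = 24846984, probability 24846984/133784560 = 3105873/16723070.

3105873/16723070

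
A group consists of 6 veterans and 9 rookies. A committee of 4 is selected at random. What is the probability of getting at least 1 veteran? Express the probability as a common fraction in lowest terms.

Total selections: C(15,4) = 1365.
The complement is all 4 are rookies: C(9,4) = 126.
Probability = 1 − 126/1365 = 1239/1365 = 59/65.

59/65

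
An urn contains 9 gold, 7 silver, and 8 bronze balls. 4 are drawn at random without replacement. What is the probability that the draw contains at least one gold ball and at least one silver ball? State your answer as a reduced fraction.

There are C(24,4) = 10626 possible draws.
By inclusion-exclusion on the complements, draws missing all gold or all silver: C(15,4) + C(17,4) − C(8,4) = 1365 + 2380 − 70 = 3675.
So draws with at least one of each: 10626 − 3675 = 6951, probability 6951/10626 = 331/506.

331/506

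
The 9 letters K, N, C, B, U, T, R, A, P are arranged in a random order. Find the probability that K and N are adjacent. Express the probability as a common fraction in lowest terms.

2/9

There are 9! = 362880 arrangements.
Treat K and N as a block: 8! arrangements of the blocks × 2 orders within the block = 2·40320 = 80640.
Probability = 80640/362880 = 2/9.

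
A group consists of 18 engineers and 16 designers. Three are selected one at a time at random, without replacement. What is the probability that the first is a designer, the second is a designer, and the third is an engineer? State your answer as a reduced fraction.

45/374

Multiply the conditional probabilities at each draw: 16/34 · 15/33 · 18/32 = 4320/35904 = 45/374.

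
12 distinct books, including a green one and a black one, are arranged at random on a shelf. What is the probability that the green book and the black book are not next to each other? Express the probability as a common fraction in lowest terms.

There are 12! = 479001600 arrangements.
Arrangements with the green book and the black book adjacent: 2·11! = 79833600.
So not adjacent: 479001600 − 79833600 = 399168000, probability 399168000/479001600 = 5/6.

5/6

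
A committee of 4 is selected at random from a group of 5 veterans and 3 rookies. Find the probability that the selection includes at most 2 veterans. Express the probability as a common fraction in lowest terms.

Total selections: C(8,4) = 70.
Favorable selections (at most 2 veterans): C(5,1)·C(3,3) + C(5,2)·C(3,2) = 5 + 30 = 35.
Probability = 35/70 = 1/2.

1/2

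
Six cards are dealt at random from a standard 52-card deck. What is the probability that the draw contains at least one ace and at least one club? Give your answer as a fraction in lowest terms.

There are C(52,6) = 20358520 possible draws.
By inclusion-exclusion on the complements, draws missing all aces or all clubs: C(48,6) + C(39,6) − C(36,6) = 12271512 + 3262623 − 1947792 = 13586343.
So draws with at least one of each: 20358520 − 13586343 = 6772177, probability 6772177/20358520.

6772177/20358520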